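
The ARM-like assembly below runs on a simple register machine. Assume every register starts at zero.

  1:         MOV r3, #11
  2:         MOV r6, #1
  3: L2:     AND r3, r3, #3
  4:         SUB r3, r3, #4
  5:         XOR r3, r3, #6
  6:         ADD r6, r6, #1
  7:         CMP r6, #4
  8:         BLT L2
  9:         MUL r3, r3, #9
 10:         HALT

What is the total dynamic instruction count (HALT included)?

22

MOV r3, #11 → r3=11
MOV r6, #1 → r6=1
AND r3, r3, #3 → r3=11&3=3
SUB r3, r3, #4 → r3=3-4=-1
XOR r3, r3, #6 → r3=(-1)^6=-7
ADD r6, r6, #1 → r6=1+1=2
CMP r6, #4  (cmp 2,4)
BLT L2: taken
AND r3, r3, #3 → r3=(-7)&3=1
SUB r3, r3, #4 → r3=1-4=-3
XOR r3, r3, #6 → r3=(-3)^6=-5
ADD r6, r6, #1 → r6=2+1=3
CMP r6, #4  (cmp 3,4)
BLT L2: taken
AND r3, r3, #3 → r3=(-5)&3=3
SUB r3, r3, #4 → r3=3-4=-1
XOR r3, r3, #6 → r3=(-1)^6=-7
ADD r6, r6, #1 → r6=3+1=4
CMP r6, #4  (cmp 4,4)
BLT L2: not taken
MUL r3, r3, #9 → r3=(-7)*9=-63
halt.
Total executed instructions: 22.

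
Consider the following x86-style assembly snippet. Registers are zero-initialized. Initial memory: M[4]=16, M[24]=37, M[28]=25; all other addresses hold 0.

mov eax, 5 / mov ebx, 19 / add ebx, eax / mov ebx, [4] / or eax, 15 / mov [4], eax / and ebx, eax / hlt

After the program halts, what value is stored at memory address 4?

15

eax=5
ebx=19
ebx=19+5=24
ebx=M[4]=16
eax=5|15=15
mov [4], eax → M[4]=15
ebx=16&15=0
halt.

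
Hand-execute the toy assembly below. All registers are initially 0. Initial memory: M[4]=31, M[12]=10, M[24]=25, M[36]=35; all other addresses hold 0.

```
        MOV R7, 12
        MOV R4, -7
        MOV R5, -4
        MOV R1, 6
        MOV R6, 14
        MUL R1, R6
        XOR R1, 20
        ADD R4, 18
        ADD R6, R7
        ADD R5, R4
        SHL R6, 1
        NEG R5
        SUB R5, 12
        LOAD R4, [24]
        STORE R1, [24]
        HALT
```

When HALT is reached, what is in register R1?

MOV R7, 12 → R7=12
MOV R4, -7 → R4=-7
MOV R5, -4 → R5=-4
MOV R1, 6 → R1=6
MOV R6, 14 → R6=14
MUL R1, R6 → R1=6*14=84
XOR R1, 20 → R1=84^20=64
ADD R4, 18 → R4=(-7)+18=11
ADD R6, R7 → R6=14+12=26
ADD R5, R4 → R5=(-4)+11=7
SHL R6, 1 → R6=26<<1=52
NEG R5 → R5=-(7)=-7
SUB R5, 12 → R5=(-7)-12=-19
LOAD R4, [24] → R4=M[24]=25
STORE R1, [24] → M[24]=64
halt.

64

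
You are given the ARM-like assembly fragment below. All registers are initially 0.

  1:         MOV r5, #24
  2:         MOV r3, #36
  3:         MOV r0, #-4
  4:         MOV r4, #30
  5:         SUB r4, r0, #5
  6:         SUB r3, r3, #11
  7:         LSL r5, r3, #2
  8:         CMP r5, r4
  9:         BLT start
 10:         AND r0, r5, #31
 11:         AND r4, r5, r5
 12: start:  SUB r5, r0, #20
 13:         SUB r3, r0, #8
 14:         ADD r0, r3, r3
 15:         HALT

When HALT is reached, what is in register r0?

after MOV r5, #24: r5=24
after MOV r3, #36: r3=36
after MOV r0, #-4: r0=-4
after MOV r4, #30: r4=30
after SUB r4, r0, #5: r4=(-4)-5=-9
after SUB r3, r3, #11: r3=36-11=25
after LSL r5, r3, #2: r5=25<<2=100
CMP r5, r4  (cmp 100,-9)
BLT start: not taken
after AND r0, r5, #31: r0=100&31=4
after AND r4, r5, r5: r4=100&100=100
after SUB r5, r0, #20: r5=4-20=-16
after SUB r3, r0, #8: r3=4-8=-4
after ADD r0, r3, r3: r0=(-4)+(-4)=-8
halt.

-8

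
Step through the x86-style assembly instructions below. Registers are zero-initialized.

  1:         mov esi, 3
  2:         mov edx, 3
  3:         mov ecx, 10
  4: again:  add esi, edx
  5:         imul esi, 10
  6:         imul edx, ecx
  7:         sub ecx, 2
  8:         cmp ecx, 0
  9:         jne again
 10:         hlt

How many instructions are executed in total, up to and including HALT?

after mov esi, 3: esi=3
after mov edx, 3: edx=3
after mov ecx, 10: ecx=10
after add esi, edx: esi=3+3=6
after imul esi, 10: esi=6*10=60
after imul edx, ecx: edx=3*10=30
after sub ecx, 2: ecx=10-2=8
cmp ecx, 0  (cmp 8,0)
jne again: taken
after add esi, edx: esi=60+30=90
after imul esi, 10: esi=90*10=900
after imul edx, ecx: edx=30*8=240
after sub ecx, 2: ecx=8-2=6
cmp ecx, 0  (cmp 6,0)
jne again: taken
after add esi, edx: esi=900+240=1140
after imul esi, 10: esi=1140*10=11400
after imul edx, ecx: edx=240*6=1440
after sub ecx, 2: ecx=6-2=4
cmp ecx, 0  (cmp 4,0)
jne again: taken
after add esi, edx: esi=11400+1440=12840
after imul esi, 10: esi=12840*10=128400
after imul edx, ecx: edx=1440*4=5760
after sub ecx, 2: ecx=4-2=2
cmp ecx, 0  (cmp 2,0)
jne again: taken
after add esi, edx: esi=128400+5760=134160
after imul esi, 10: esi=134160*10=1341600
after imul edx, ecx: edx=5760*2=11520
after sub ecx, 2: ecx=2-2=0
cmp ecx, 0  (cmp 0,0)
jne again: not taken
halt.
Total executed instructions: 34.

34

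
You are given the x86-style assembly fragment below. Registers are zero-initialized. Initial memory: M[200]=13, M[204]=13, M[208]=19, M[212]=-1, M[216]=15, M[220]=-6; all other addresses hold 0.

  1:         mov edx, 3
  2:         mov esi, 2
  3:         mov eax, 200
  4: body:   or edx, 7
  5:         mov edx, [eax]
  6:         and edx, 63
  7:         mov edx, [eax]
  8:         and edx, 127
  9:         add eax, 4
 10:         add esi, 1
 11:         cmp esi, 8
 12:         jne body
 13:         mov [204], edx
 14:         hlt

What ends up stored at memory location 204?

edx=3
esi=2
eax=200
edx=3|7=7
edx=M[200]=13
edx=13&63=13
edx=M[200]=13
edx=13&127=13
eax=200+4=204
esi=2+1=3
cmp esi, 8  (cmp 3,8)
jne body: taken
edx=13|7=15
edx=M[204]=13
edx=13&63=13
edx=M[204]=13
edx=13&127=13
eax=204+4=208
esi=3+1=4
cmp esi, 8  (cmp 4,8)
jne body: taken
edx=13|7=15
edx=M[208]=19
edx=19&63=19
edx=M[208]=19
edx=19&127=19
eax=208+4=212
esi=4+1=5
cmp esi, 8  (cmp 5,8)
jne body: taken
edx=19|7=23
edx=M[212]=-1
edx=(-1)&63=63
edx=M[212]=-1
edx=(-1)&127=127
eax=212+4=216
esi=5+1=6
cmp esi, 8  (cmp 6,8)
jne body: taken
edx=127|7=127
edx=M[216]=15
edx=15&63=15
edx=M[216]=15
edx=15&127=15
eax=216+4=220
esi=6+1=7
cmp esi, 8  (cmp 7,8)
jne body: taken
edx=15|7=15
edx=M[220]=-6
edx=(-6)&63=58
edx=M[220]=-6
edx=(-6)&127=122
eax=220+4=224
esi=7+1=8
cmp esi, 8  (cmp 8,8)
jne body: not taken
mov [204], edx → M[204]=122
halt.

122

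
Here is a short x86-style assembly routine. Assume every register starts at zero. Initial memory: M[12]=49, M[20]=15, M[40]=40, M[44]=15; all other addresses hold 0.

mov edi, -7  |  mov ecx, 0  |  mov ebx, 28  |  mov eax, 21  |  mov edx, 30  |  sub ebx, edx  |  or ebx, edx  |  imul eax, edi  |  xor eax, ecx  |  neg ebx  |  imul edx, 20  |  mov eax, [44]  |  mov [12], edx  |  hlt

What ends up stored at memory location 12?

600

mov edi, -7 → edi=-7
mov ecx, 0 → ecx=0
mov ebx, 28 → ebx=28
mov eax, 21 → eax=21
mov edx, 30 → edx=30
sub ebx, edx → ebx=28-30=-2
or ebx, edx → ebx=(-2)|30=-2
imul eax, edi → eax=21*(-7)=-147
xor eax, ecx → eax=(-147)^0=-147
neg ebx → ebx=-(-2)=2
imul edx, 20 → edx=30*20=600
mov eax, [44] → eax=M[44]=15
mov [12], edx → M[12]=600
halt.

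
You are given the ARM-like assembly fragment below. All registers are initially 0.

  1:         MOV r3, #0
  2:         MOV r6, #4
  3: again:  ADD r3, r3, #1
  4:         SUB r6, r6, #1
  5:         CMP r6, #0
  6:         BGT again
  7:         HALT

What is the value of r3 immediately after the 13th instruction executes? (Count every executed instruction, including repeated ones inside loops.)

3

after MOV r3, #0: r3=0
after MOV r6, #4: r6=4
after ADD r3, r3, #1: r3=0+1=1
after SUB r6, r6, #1: r6=4-1=3
CMP r6, #0  (cmp 3,0)
BGT again: taken
after ADD r3, r3, #1: r3=1+1=2
after SUB r6, r6, #1: r6=3-1=2
CMP r6, #0  (cmp 2,0)
BGT again: taken
after ADD r3, r3, #1: r3=2+1=3
after SUB r6, r6, #1: r6=2-1=1
CMP r6, #0  (cmp 1,0)
After step 13: r3 = 3.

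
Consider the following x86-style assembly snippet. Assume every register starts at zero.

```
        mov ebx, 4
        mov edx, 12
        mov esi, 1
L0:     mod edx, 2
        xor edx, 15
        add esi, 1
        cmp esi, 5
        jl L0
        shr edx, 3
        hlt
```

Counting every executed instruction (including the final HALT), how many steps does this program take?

25

mov ebx, 4 → ebx=4
mov edx, 12 → edx=12
mov esi, 1 → esi=1
mod edx, 2 → edx=12%2=0
xor edx, 15 → edx=0^15=15
add esi, 1 → esi=1+1=2
cmp esi, 5  (cmp 2,5)
jl L0: taken
mod edx, 2 → edx=15%2=1
xor edx, 15 → edx=1^15=14
add esi, 1 → esi=2+1=3
cmp esi, 5  (cmp 3,5)
jl L0: taken
mod edx, 2 → edx=14%2=0
xor edx, 15 → edx=0^15=15
add esi, 1 → esi=3+1=4
cmp esi, 5  (cmp 4,5)
jl L0: taken
mod edx, 2 → edx=15%2=1
xor edx, 15 → edx=1^15=14
add esi, 1 → esi=4+1=5
cmp esi, 5  (cmp 5,5)
jl L0: not taken
shr edx, 3 → edx=14>>3=1
halt.
Total executed instructions: 25.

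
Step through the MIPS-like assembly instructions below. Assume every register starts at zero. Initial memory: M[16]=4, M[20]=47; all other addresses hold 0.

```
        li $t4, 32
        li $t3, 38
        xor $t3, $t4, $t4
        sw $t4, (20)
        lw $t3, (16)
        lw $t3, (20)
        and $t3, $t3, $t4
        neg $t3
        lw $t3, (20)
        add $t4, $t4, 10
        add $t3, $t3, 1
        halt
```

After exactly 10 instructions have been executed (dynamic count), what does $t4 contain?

42

li $t4, 32 → $t4=32
li $t3, 38 → $t3=38
xor $t3, $t4, $t4 → $t3=32^32=0
sw $t4, (20) → M[20]=32
lw $t3, (16) → $t3=M[16]=4
lw $t3, (20) → $t3=M[20]=32
and $t3, $t3, $t4 → $t3=32&32=32
neg $t3 → $t3=-(32)=-32
lw $t3, (20) → $t3=M[20]=32
add $t4, $t4, 10 → $t4=32+10=42
After step 10: $t4 = 42.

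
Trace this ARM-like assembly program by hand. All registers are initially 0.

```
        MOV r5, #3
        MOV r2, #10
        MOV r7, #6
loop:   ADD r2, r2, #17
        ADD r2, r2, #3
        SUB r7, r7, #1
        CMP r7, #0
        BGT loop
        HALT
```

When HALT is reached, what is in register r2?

after MOV r5, #3: r5=3
after MOV r2, #10: r2=10
after MOV r7, #6: r7=6
after ADD r2, r2, #17: r2=10+17=27
after ADD r2, r2, #3: r2=27+3=30
after SUB r7, r7, #1: r7=6-1=5
CMP r7, #0  (cmp 5,0)
BGT loop: taken
after ADD r2, r2, #17: r2=30+17=47
after ADD r2, r2, #3: r2=47+3=50
after SUB r7, r7, #1: r7=5-1=4
CMP r7, #0  (cmp 4,0)
BGT loop: taken
after ADD r2, r2, #17: r2=50+17=67
after ADD r2, r2, #3: r2=67+3=70
after SUB r7, r7, #1: r7=4-1=3
CMP r7, #0  (cmp 3,0)
BGT loop: taken
after ADD r2, r2, #17: r2=70+17=87
after ADD r2, r2, #3: r2=87+3=90
after SUB r7, r7, #1: r7=3-1=2
CMP r7, #0  (cmp 2,0)
BGT loop: taken
after ADD r2, r2, #17: r2=90+17=107
after ADD r2, r2, #3: r2=107+3=110
after SUB r7, r7, #1: r7=2-1=1
CMP r7, #0  (cmp 1,0)
BGT loop: taken
after ADD r2, r2, #17: r2=110+17=127
after ADD r2, r2, #3: r2=127+3=130
after SUB r7, r7, #1: r7=1-1=0
CMP r7, #0  (cmp 0,0)
BGT loop: not taken
halt.

130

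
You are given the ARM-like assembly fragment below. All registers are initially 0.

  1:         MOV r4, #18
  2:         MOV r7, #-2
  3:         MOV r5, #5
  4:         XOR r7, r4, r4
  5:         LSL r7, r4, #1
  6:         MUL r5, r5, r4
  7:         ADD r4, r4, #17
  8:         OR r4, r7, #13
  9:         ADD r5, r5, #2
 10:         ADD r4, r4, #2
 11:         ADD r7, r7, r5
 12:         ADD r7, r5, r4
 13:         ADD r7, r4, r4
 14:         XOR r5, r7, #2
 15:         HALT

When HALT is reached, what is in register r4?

47

MOV r4, #18 → r4=18
MOV r7, #-2 → r7=-2
MOV r5, #5 → r5=5
XOR r7, r4, r4 → r7=18^18=0
LSL r7, r4, #1 → r7=18<<1=36
MUL r5, r5, r4 → r5=5*18=90
ADD r4, r4, #17 → r4=18+17=35
OR r4, r7, #13 → r4=36|13=45
ADD r5, r5, #2 → r5=90+2=92
ADD r4, r4, #2 → r4=45+2=47
ADD r7, r7, r5 → r7=36+92=128
ADD r7, r5, r4 → r7=92+47=139
ADD r7, r4, r4 → r7=47+47=94
XOR r5, r7, #2 → r5=94^2=92
halt.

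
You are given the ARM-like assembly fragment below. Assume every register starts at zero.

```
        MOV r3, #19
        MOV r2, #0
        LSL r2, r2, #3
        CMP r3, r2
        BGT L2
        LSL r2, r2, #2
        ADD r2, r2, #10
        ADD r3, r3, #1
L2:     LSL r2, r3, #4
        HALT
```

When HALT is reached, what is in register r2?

MOV r3, #19 → r3=19
MOV r2, #0 → r2=0
LSL r2, r2, #3 → r2=0<<3=0
CMP r3, r2  (cmp 19,0)
BGT L2: taken
LSL r2, r3, #4 → r2=19<<4=304
halt.

304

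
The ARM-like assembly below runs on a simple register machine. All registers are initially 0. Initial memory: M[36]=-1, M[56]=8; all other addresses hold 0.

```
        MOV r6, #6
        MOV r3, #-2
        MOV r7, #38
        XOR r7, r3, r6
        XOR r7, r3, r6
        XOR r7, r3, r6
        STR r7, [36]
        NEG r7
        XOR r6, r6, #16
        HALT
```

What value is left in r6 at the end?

after MOV r6, #6: r6=6
after MOV r3, #-2: r3=-2
after MOV r7, #38: r7=38
after XOR r7, r3, r6: r7=(-2)^6=-8
after XOR r7, r3, r6: r7=(-2)^6=-8
after XOR r7, r3, r6: r7=(-2)^6=-8
STR r7, [36] → M[36]=-8
after NEG r7: r7=-(-8)=8
after XOR r6, r6, #16: r6=6^16=22
halt.

22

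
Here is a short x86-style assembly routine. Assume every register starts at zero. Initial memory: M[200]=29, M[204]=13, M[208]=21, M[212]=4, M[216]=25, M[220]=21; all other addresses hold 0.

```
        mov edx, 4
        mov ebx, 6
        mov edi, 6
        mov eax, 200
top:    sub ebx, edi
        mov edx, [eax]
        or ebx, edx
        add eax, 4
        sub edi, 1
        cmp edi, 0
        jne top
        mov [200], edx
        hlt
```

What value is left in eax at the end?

224

edx=4
ebx=6
edi=6
eax=200
ebx=6-6=0
edx=M[200]=29
ebx=0|29=29
eax=200+4=204
edi=6-1=5
cmp edi, 0  (cmp 5,0)
jne top: taken
ebx=29-5=24
edx=M[204]=13
ebx=24|13=29
eax=204+4=208
edi=5-1=4
cmp edi, 0  (cmp 4,0)
jne top: taken
ebx=29-4=25
edx=M[208]=21
ebx=25|21=29
eax=208+4=212
edi=4-1=3
cmp edi, 0  (cmp 3,0)
jne top: taken
ebx=29-3=26
edx=M[212]=4
ebx=26|4=30
eax=212+4=216
edi=3-1=2
cmp edi, 0  (cmp 2,0)
jne top: taken
ebx=30-2=28
edx=M[216]=25
ebx=28|25=29
eax=216+4=220
edi=2-1=1
cmp edi, 0  (cmp 1,0)
jne top: taken
ebx=29-1=28
edx=M[220]=21
ebx=28|21=29
eax=220+4=224
edi=1-1=0
cmp edi, 0  (cmp 0,0)
jne top: not taken
mov [200], edx → M[200]=21
halt.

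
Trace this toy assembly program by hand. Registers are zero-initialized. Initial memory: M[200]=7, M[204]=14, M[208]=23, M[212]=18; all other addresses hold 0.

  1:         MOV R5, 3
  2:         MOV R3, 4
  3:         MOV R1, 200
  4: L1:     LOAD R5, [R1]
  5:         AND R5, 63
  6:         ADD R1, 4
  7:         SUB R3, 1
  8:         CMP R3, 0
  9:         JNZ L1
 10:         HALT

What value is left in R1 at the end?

216

R5=3
R3=4
R1=200
R5=M[200]=7
R5=7&63=7
R1=200+4=204
R3=4-1=3
CMP R3, 0  (cmp 3,0)
JNZ L1: taken
R5=M[204]=14
R5=14&63=14
R1=204+4=208
R3=3-1=2
CMP R3, 0  (cmp 2,0)
JNZ L1: taken
R5=M[208]=23
R5=23&63=23
R1=208+4=212
R3=2-1=1
CMP R3, 0  (cmp 1,0)
JNZ L1: taken
R5=M[212]=18
R5=18&63=18
R1=212+4=216
R3=1-1=0
CMP R3, 0  (cmp 0,0)
JNZ L1: not taken
halt.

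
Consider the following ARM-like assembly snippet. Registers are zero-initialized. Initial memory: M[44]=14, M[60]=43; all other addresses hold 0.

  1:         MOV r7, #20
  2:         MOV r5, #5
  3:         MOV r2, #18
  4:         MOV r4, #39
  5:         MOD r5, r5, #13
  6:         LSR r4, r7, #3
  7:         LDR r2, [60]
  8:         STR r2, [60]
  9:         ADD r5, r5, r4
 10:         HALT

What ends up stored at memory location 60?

43

after MOV r7, #20: r7=20
after MOV r5, #5: r5=5
after MOV r2, #18: r2=18
after MOV r4, #39: r4=39
after MOD r5, r5, #13: r5=5%13=5
after LSR r4, r7, #3: r4=20>>3=2
after LDR r2, [60]: r2=M[60]=43
STR r2, [60] → M[60]=43
after ADD r5, r5, r4: r5=5+2=7
halt.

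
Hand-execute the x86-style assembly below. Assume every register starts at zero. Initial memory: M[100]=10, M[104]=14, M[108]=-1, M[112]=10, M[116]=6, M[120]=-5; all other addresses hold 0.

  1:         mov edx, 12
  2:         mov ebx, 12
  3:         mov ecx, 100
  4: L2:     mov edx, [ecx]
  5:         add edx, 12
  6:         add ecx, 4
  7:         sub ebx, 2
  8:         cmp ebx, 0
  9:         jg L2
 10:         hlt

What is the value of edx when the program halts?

7

mov edx, 12 → edx=12
mov ebx, 12 → ebx=12
mov ecx, 100 → ecx=100
mov edx, [ecx] → edx=M[100]=10
add edx, 12 → edx=10+12=22
add ecx, 4 → ecx=100+4=104
sub ebx, 2 → ebx=12-2=10
cmp ebx, 0  (cmp 10,0)
jg L2: taken
mov edx, [ecx] → edx=M[104]=14
add edx, 12 → edx=14+12=26
add ecx, 4 → ecx=104+4=108
sub ebx, 2 → ebx=10-2=8
cmp ebx, 0  (cmp 8,0)
jg L2: taken
mov edx, [ecx] → edx=M[108]=-1
add edx, 12 → edx=(-1)+12=11
add ecx, 4 → ecx=108+4=112
sub ebx, 2 → ebx=8-2=6
cmp ebx, 0  (cmp 6,0)
jg L2: taken
mov edx, [ecx] → edx=M[112]=10
add edx, 12 → edx=10+12=22
add ecx, 4 → ecx=112+4=116
sub ebx, 2 → ebx=6-2=4
cmp ebx, 0  (cmp 4,0)
jg L2: taken
mov edx, [ecx] → edx=M[116]=6
add edx, 12 → edx=6+12=18
add ecx, 4 → ecx=116+4=120
sub ebx, 2 → ebx=4-2=2
cmp ebx, 0  (cmp 2,0)
jg L2: taken
mov edx, [ecx] → edx=M[120]=-5
add edx, 12 → edx=(-5)+12=7
add ecx, 4 → ecx=120+4=124
sub ebx, 2 → ebx=2-2=0
cmp ebx, 0  (cmp 0,0)
jg L2: not taken
halt.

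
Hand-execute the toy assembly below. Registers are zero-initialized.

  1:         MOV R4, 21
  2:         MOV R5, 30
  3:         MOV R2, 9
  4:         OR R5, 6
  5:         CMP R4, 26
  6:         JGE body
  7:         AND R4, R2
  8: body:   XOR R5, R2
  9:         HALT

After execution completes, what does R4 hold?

R4=21
R5=30
R2=9
R5=30|6=30
CMP R4, 26  (cmp 21,26)
JGE body: not taken
R4=21&9=1
R5=30^9=23
halt.

1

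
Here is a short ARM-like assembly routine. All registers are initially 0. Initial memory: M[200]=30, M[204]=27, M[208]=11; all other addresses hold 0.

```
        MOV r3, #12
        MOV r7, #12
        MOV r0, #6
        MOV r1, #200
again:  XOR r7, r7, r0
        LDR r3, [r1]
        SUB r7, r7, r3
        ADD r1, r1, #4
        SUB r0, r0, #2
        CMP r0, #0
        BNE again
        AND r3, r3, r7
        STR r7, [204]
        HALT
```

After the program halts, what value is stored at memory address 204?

-60

MOV r3, #12 → r3=12
MOV r7, #12 → r7=12
MOV r0, #6 → r0=6
MOV r1, #200 → r1=200
XOR r7, r7, r0 → r7=12^6=10
LDR r3, [r1] → r3=M[200]=30
SUB r7, r7, r3 → r7=10-30=-20
ADD r1, r1, #4 → r1=200+4=204
SUB r0, r0, #2 → r0=6-2=4
CMP r0, #0  (cmp 4,0)
BNE again: taken
XOR r7, r7, r0 → r7=(-20)^4=-24
LDR r3, [r1] → r3=M[204]=27
SUB r7, r7, r3 → r7=(-24)-27=-51
ADD r1, r1, #4 → r1=204+4=208
SUB r0, r0, #2 → r0=4-2=2
CMP r0, #0  (cmp 2,0)
BNE again: taken
XOR r7, r7, r0 → r7=(-51)^2=-49
LDR r3, [r1] → r3=M[208]=11
SUB r7, r7, r3 → r7=(-49)-11=-60
ADD r1, r1, #4 → r1=208+4=212
SUB r0, r0, #2 → r0=2-2=0
CMP r0, #0  (cmp 0,0)
BNE again: not taken
AND r3, r3, r7 → r3=11&(-60)=0
STR r7, [204] → M[204]=-60
halt.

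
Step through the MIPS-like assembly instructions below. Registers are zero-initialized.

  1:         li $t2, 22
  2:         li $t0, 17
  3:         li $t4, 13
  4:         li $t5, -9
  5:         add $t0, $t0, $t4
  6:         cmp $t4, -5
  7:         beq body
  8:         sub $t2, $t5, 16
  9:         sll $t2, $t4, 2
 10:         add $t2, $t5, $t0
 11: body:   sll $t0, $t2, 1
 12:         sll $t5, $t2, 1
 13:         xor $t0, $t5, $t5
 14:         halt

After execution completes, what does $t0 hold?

0

$t2=22
$t0=17
$t4=13
$t5=-9
$t0=17+13=30
cmp $t4, -5  (cmp 13,-5)
beq body: not taken
$t2=(-9)-16=-25
$t2=13<<2=52
$t2=(-9)+30=21
$t0=21<<1=42
$t5=21<<1=42
$t0=42^42=0
halt.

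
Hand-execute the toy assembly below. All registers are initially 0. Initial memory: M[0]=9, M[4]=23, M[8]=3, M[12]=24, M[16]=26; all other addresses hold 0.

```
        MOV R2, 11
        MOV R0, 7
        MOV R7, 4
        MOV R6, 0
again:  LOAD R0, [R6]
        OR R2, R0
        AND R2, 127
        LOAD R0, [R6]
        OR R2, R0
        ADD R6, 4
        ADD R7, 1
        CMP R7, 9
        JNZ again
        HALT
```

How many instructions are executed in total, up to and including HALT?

50

MOV R2, 11 → R2=11
MOV R0, 7 → R0=7
MOV R7, 4 → R7=4
MOV R6, 0 → R6=0
LOAD R0, [R6] → R0=M[0]=9
OR R2, R0 → R2=11|9=11
AND R2, 127 → R2=11&127=11
LOAD R0, [R6] → R0=M[0]=9
OR R2, R0 → R2=11|9=11
ADD R6, 4 → R6=0+4=4
ADD R7, 1 → R7=4+1=5
CMP R7, 9  (cmp 5,9)
JNZ again: taken
LOAD R0, [R6] → R0=M[4]=23
OR R2, R0 → R2=11|23=31
AND R2, 127 → R2=31&127=31
LOAD R0, [R6] → R0=M[4]=23
OR R2, R0 → R2=31|23=31
ADD R6, 4 → R6=4+4=8
ADD R7, 1 → R7=5+1=6
CMP R7, 9  (cmp 6,9)
JNZ again: taken
LOAD R0, [R6] → R0=M[8]=3
OR R2, R0 → R2=31|3=31
AND R2, 127 → R2=31&127=31
LOAD R0, [R6] → R0=M[8]=3
OR R2, R0 → R2=31|3=31
ADD R6, 4 → R6=8+4=12
ADD R7, 1 → R7=6+1=7
CMP R7, 9  (cmp 7,9)
JNZ again: taken
LOAD R0, [R6] → R0=M[12]=24
OR R2, R0 → R2=31|24=31
AND R2, 127 → R2=31&127=31
LOAD R0, [R6] → R0=M[12]=24
OR R2, R0 → R2=31|24=31
ADD R6, 4 → R6=12+4=16
ADD R7, 1 → R7=7+1=8
CMP R7, 9  (cmp 8,9)
JNZ again: taken
LOAD R0, [R6] → R0=M[16]=26
OR R2, R0 → R2=31|26=31
AND R2, 127 → R2=31&127=31
LOAD R0, [R6] → R0=M[16]=26
OR R2, R0 → R2=31|26=31
ADD R6, 4 → R6=16+4=20
ADD R7, 1 → R7=8+1=9
CMP R7, 9  (cmp 9,9)
JNZ again: not taken
halt.
Total executed instructions: 50.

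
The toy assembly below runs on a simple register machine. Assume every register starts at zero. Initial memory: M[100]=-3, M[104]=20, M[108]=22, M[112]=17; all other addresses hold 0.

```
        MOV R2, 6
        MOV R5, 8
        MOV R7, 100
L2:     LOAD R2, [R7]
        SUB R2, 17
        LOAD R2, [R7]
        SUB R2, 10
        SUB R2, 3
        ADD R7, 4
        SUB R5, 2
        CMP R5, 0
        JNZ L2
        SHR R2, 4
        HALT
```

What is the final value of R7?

116

R2=6
R5=8
R7=100
R2=M[100]=-3
R2=(-3)-17=-20
R2=M[100]=-3
R2=(-3)-10=-13
R2=(-13)-3=-16
R7=100+4=104
R5=8-2=6
CMP R5, 0  (cmp 6,0)
JNZ L2: taken
R2=M[104]=20
R2=20-17=3
R2=M[104]=20
R2=20-10=10
R2=10-3=7
R7=104+4=108
R5=6-2=4
CMP R5, 0  (cmp 4,0)
JNZ L2: taken
R2=M[108]=22
R2=22-17=5
R2=M[108]=22
R2=22-10=12
R2=12-3=9
R7=108+4=112
R5=4-2=2
CMP R5, 0  (cmp 2,0)
JNZ L2: taken
R2=M[112]=17
R2=17-17=0
R2=M[112]=17
R2=17-10=7
R2=7-3=4
R7=112+4=116
R5=2-2=0
CMP R5, 0  (cmp 0,0)
JNZ L2: not taken
R2=4>>4=0
halt.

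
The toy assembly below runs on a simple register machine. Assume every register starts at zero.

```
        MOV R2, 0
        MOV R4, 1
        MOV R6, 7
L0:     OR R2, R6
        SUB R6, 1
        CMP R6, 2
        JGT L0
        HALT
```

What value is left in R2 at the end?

7

MOV R2, 0 → R2=0
MOV R4, 1 → R4=1
MOV R6, 7 → R6=7
OR R2, R6 → R2=0|7=7
SUB R6, 1 → R6=7-1=6
CMP R6, 2  (cmp 6,2)
JGT L0: taken
OR R2, R6 → R2=7|6=7
SUB R6, 1 → R6=6-1=5
CMP R6, 2  (cmp 5,2)
JGT L0: taken
OR R2, R6 → R2=7|5=7
SUB R6, 1 → R6=5-1=4
CMP R6, 2  (cmp 4,2)
JGT L0: taken
OR R2, R6 → R2=7|4=7
SUB R6, 1 → R6=4-1=3
CMP R6, 2  (cmp 3,2)
JGT L0: taken
OR R2, R6 → R2=7|3=7
SUB R6, 1 → R6=3-1=2
CMP R6, 2  (cmp 2,2)
JGT L0: not taken
halt.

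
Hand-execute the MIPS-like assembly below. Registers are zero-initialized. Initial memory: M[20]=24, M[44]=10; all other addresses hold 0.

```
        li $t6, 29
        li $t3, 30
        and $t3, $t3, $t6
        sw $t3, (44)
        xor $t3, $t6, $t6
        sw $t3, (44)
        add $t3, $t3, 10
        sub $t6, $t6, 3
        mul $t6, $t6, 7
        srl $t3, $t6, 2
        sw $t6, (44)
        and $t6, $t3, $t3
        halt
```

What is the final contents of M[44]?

$t6=29
$t3=30
$t3=30&29=28
sw $t3, (44) → M[44]=28
$t3=29^29=0
sw $t3, (44) → M[44]=0
$t3=0+10=10
$t6=29-3=26
$t6=26*7=182
$t3=182>>2=45
sw $t6, (44) → M[44]=182
$t6=45&45=45
halt.

182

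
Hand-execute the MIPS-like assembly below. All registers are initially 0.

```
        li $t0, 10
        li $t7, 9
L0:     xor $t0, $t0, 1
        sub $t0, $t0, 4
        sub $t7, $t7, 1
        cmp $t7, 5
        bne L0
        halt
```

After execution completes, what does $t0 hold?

$t0=10
$t7=9
$t0=10^1=11
$t0=11-4=7
$t7=9-1=8
cmp $t7, 5  (cmp 8,5)
bne L0: taken
$t0=7^1=6
$t0=6-4=2
$t7=8-1=7
cmp $t7, 5  (cmp 7,5)
bne L0: taken
$t0=2^1=3
$t0=3-4=-1
$t7=7-1=6
cmp $t7, 5  (cmp 6,5)
bne L0: taken
$t0=(-1)^1=-2
$t0=(-2)-4=-6
$t7=6-1=5
cmp $t7, 5  (cmp 5,5)
bne L0: not taken
halt.

-6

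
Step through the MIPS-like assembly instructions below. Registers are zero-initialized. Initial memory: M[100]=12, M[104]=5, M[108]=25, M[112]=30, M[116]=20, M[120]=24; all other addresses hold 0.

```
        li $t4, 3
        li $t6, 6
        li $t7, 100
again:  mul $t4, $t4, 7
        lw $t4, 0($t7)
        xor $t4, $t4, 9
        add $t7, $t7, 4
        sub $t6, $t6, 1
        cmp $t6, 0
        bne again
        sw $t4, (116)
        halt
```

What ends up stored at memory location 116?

17

after li $t4, 3: $t4=3
after li $t6, 6: $t6=6
after li $t7, 100: $t7=100
after mul $t4, $t4, 7: $t4=3*7=21
after lw $t4, 0($t7): $t4=M[100]=12
after xor $t4, $t4, 9: $t4=12^9=5
after add $t7, $t7, 4: $t7=100+4=104
after sub $t6, $t6, 1: $t6=6-1=5
cmp $t6, 0  (cmp 5,0)
bne again: taken
after mul $t4, $t4, 7: $t4=5*7=35
after lw $t4, 0($t7): $t4=M[104]=5
after xor $t4, $t4, 9: $t4=5^9=12
after add $t7, $t7, 4: $t7=104+4=108
after sub $t6, $t6, 1: $t6=5-1=4
cmp $t6, 0  (cmp 4,0)
bne again: taken
after mul $t4, $t4, 7: $t4=12*7=84
after lw $t4, 0($t7): $t4=M[108]=25
after xor $t4, $t4, 9: $t4=25^9=16
after add $t7, $t7, 4: $t7=108+4=112
after sub $t6, $t6, 1: $t6=4-1=3
cmp $t6, 0  (cmp 3,0)
bne again: taken
after mul $t4, $t4, 7: $t4=16*7=112
after lw $t4, 0($t7): $t4=M[112]=30
after xor $t4, $t4, 9: $t4=30^9=23
after add $t7, $t7, 4: $t7=112+4=116
after sub $t6, $t6, 1: $t6=3-1=2
cmp $t6, 0  (cmp 2,0)
bne again: taken
after mul $t4, $t4, 7: $t4=23*7=161
after lw $t4, 0($t7): $t4=M[116]=20
after xor $t4, $t4, 9: $t4=20^9=29
after add $t7, $t7, 4: $t7=116+4=120
after sub $t6, $t6, 1: $t6=2-1=1
cmp $t6, 0  (cmp 1,0)
bne again: taken
after mul $t4, $t4, 7: $t4=29*7=203
after lw $t4, 0($t7): $t4=M[120]=24
after xor $t4, $t4, 9: $t4=24^9=17
after add $t7, $t7, 4: $t7=120+4=124
after sub $t6, $t6, 1: $t6=1-1=0
cmp $t6, 0  (cmp 0,0)
bne again: not taken
sw $t4, (116) → M[116]=17
halt.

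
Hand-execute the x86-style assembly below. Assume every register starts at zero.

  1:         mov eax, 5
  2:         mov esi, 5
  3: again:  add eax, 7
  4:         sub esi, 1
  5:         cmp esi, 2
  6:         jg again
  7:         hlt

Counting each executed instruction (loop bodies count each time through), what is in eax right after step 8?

mov eax, 5 → eax=5
mov esi, 5 → esi=5
add eax, 7 → eax=5+7=12
sub esi, 1 → esi=5-1=4
cmp esi, 2  (cmp 4,2)
jg again: taken
add eax, 7 → eax=12+7=19
sub esi, 1 → esi=4-1=3
After step 8: eax = 19.

19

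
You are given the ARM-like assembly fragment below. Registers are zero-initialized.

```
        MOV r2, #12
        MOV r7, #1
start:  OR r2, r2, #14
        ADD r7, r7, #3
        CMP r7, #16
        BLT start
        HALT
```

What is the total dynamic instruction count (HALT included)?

23

MOV r2, #12 → r2=12
MOV r7, #1 → r7=1
OR r2, r2, #14 → r2=12|14=14
ADD r7, r7, #3 → r7=1+3=4
CMP r7, #16  (cmp 4,16)
BLT start: taken
OR r2, r2, #14 → r2=14|14=14
ADD r7, r7, #3 → r7=4+3=7
CMP r7, #16  (cmp 7,16)
BLT start: taken
OR r2, r2, #14 → r2=14|14=14
ADD r7, r7, #3 → r7=7+3=10
CMP r7, #16  (cmp 10,16)
BLT start: taken
OR r2, r2, #14 → r2=14|14=14
ADD r7, r7, #3 → r7=10+3=13
CMP r7, #16  (cmp 13,16)
BLT start: taken
OR r2, r2, #14 → r2=14|14=14
ADD r7, r7, #3 → r7=13+3=16
CMP r7, #16  (cmp 16,16)
BLT start: not taken
halt.
Total executed instructions: 23.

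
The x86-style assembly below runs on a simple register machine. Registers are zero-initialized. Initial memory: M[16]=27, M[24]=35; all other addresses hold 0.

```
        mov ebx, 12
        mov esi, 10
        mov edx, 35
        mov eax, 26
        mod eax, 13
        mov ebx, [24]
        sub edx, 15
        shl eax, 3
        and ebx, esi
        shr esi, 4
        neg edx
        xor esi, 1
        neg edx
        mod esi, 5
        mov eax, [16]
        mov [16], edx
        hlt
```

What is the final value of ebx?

mov ebx, 12 → ebx=12
mov esi, 10 → esi=10
mov edx, 35 → edx=35
mov eax, 26 → eax=26
mod eax, 13 → eax=26%13=0
mov ebx, [24] → ebx=M[24]=35
sub edx, 15 → edx=35-15=20
shl eax, 3 → eax=0<<3=0
and ebx, esi → ebx=35&10=2
shr esi, 4 → esi=10>>4=0
neg edx → edx=-(20)=-20
xor esi, 1 → esi=0^1=1
neg edx → edx=-(-20)=20
mod esi, 5 → esi=1%5=1
mov eax, [16] → eax=M[16]=27
mov [16], edx → M[16]=20
halt.

2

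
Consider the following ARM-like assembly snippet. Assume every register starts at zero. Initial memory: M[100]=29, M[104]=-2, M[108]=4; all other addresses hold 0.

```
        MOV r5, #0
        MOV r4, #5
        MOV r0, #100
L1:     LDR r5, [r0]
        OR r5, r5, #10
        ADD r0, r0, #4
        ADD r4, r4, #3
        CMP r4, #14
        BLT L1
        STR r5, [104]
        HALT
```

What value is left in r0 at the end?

112

MOV r5, #0 → r5=0
MOV r4, #5 → r4=5
MOV r0, #100 → r0=100
LDR r5, [r0] → r5=M[100]=29
OR r5, r5, #10 → r5=29|10=31
ADD r0, r0, #4 → r0=100+4=104
ADD r4, r4, #3 → r4=5+3=8
CMP r4, #14  (cmp 8,14)
BLT L1: taken
LDR r5, [r0] → r5=M[104]=-2
OR r5, r5, #10 → r5=(-2)|10=-2
ADD r0, r0, #4 → r0=104+4=108
ADD r4, r4, #3 → r4=8+3=11
CMP r4, #14  (cmp 11,14)
BLT L1: taken
LDR r5, [r0] → r5=M[108]=4
OR r5, r5, #10 → r5=4|10=14
ADD r0, r0, #4 → r0=108+4=112
ADD r4, r4, #3 → r4=11+3=14
CMP r4, #14  (cmp 14,14)
BLT L1: not taken
STR r5, [104] → M[104]=14
halt.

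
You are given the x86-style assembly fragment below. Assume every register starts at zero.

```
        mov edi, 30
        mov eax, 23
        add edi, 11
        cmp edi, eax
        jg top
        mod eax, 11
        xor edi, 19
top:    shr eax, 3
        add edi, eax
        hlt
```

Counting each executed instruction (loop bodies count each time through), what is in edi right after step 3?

edi=30
eax=23
edi=30+11=41
After step 3: edi = 41.

41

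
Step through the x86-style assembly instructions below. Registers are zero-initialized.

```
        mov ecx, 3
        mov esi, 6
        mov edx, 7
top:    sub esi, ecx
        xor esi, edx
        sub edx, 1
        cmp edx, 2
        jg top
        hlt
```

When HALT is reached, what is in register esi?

-12

after mov ecx, 3: ecx=3
after mov esi, 6: esi=6
after mov edx, 7: edx=7
after sub esi, ecx: esi=6-3=3
after xor esi, edx: esi=3^7=4
after sub edx, 1: edx=7-1=6
cmp edx, 2  (cmp 6,2)
jg top: taken
after sub esi, ecx: esi=4-3=1
after xor esi, edx: esi=1^6=7
after sub edx, 1: edx=6-1=5
cmp edx, 2  (cmp 5,2)
jg top: taken
after sub esi, ecx: esi=7-3=4
after xor esi, edx: esi=4^5=1
after sub edx, 1: edx=5-1=4
cmp edx, 2  (cmp 4,2)
jg top: taken
after sub esi, ecx: esi=1-3=-2
after xor esi, edx: esi=(-2)^4=-6
after sub edx, 1: edx=4-1=3
cmp edx, 2  (cmp 3,2)
jg top: taken
after sub esi, ecx: esi=(-6)-3=-9
after xor esi, edx: esi=(-9)^3=-12
after sub edx, 1: edx=3-1=2
cmp edx, 2  (cmp 2,2)
jg top: not taken
halt.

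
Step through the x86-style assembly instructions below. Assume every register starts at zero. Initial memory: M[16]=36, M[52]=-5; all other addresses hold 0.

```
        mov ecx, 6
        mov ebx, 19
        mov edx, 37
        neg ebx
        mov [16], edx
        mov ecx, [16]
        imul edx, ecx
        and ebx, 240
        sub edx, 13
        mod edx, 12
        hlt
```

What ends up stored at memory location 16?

37

ecx=6
ebx=19
edx=37
ebx=-(19)=-19
mov [16], edx → M[16]=37
ecx=M[16]=37
edx=37*37=1369
ebx=(-19)&240=224
edx=1369-13=1356
edx=1356%12=0
halt.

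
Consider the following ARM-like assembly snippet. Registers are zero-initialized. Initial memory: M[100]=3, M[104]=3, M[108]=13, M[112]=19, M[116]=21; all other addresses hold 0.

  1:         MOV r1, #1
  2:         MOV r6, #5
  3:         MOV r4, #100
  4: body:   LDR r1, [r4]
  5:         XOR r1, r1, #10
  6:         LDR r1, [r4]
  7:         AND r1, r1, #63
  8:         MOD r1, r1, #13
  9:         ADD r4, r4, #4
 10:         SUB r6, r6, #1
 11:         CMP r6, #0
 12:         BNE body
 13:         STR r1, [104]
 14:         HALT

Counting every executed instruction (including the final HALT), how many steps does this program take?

after MOV r1, #1: r1=1
after MOV r6, #5: r6=5
after MOV r4, #100: r4=100
after LDR r1, [r4]: r1=M[100]=3
after XOR r1, r1, #10: r1=3^10=9
after LDR r1, [r4]: r1=M[100]=3
after AND r1, r1, #63: r1=3&63=3
after MOD r1, r1, #13: r1=3%13=3
after ADD r4, r4, #4: r4=100+4=104
after SUB r6, r6, #1: r6=5-1=4
CMP r6, #0  (cmp 4,0)
BNE body: taken
after LDR r1, [r4]: r1=M[104]=3
after XOR r1, r1, #10: r1=3^10=9
after LDR r1, [r4]: r1=M[104]=3
after AND r1, r1, #63: r1=3&63=3
after MOD r1, r1, #13: r1=3%13=3
after ADD r4, r4, #4: r4=104+4=108
after SUB r6, r6, #1: r6=4-1=3
CMP r6, #0  (cmp 3,0)
BNE body: taken
after LDR r1, [r4]: r1=M[108]=13
after XOR r1, r1, #10: r1=13^10=7
after LDR r1, [r4]: r1=M[108]=13
after AND r1, r1, #63: r1=13&63=13
after MOD r1, r1, #13: r1=13%13=0
after ADD r4, r4, #4: r4=108+4=112
after SUB r6, r6, #1: r6=3-1=2
CMP r6, #0  (cmp 2,0)
BNE body: taken
after LDR r1, [r4]: r1=M[112]=19
after XOR r1, r1, #10: r1=19^10=25
after LDR r1, [r4]: r1=M[112]=19
after AND r1, r1, #63: r1=19&63=19
after MOD r1, r1, #13: r1=19%13=6
after ADD r4, r4, #4: r4=112+4=116
after SUB r6, r6, #1: r6=2-1=1
CMP r6, #0  (cmp 1,0)
BNE body: taken
after LDR r1, [r4]: r1=M[116]=21
after XOR r1, r1, #10: r1=21^10=31
after LDR r1, [r4]: r1=M[116]=21
after AND r1, r1, #63: r1=21&63=21
after MOD r1, r1, #13: r1=21%13=8
after ADD r4, r4, #4: r4=116+4=120
after SUB r6, r6, #1: r6=1-1=0
CMP r6, #0  (cmp 0,0)
BNE body: not taken
STR r1, [104] → M[104]=8
halt.
Total executed instructions: 50.

50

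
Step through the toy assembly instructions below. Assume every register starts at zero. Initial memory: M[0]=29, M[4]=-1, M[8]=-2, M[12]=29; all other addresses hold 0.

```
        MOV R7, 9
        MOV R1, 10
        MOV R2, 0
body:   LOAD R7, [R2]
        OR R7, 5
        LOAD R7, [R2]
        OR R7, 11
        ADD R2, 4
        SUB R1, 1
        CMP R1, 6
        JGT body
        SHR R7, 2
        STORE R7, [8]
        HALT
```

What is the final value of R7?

7

after MOV R7, 9: R7=9
after MOV R1, 10: R1=10
after MOV R2, 0: R2=0
after LOAD R7, [R2]: R7=M[0]=29
after OR R7, 5: R7=29|5=29
after LOAD R7, [R2]: R7=M[0]=29
after OR R7, 11: R7=29|11=31
after ADD R2, 4: R2=0+4=4
after SUB R1, 1: R1=10-1=9
CMP R1, 6  (cmp 9,6)
JGT body: taken
after LOAD R7, [R2]: R7=M[4]=-1
after OR R7, 5: R7=(-1)|5=-1
after LOAD R7, [R2]: R7=M[4]=-1
after OR R7, 11: R7=(-1)|11=-1
after ADD R2, 4: R2=4+4=8
after SUB R1, 1: R1=9-1=8
CMP R1, 6  (cmp 8,6)
JGT body: taken
after LOAD R7, [R2]: R7=M[8]=-2
after OR R7, 5: R7=(-2)|5=-1
after LOAD R7, [R2]: R7=M[8]=-2
after OR R7, 11: R7=(-2)|11=-1
after ADD R2, 4: R2=8+4=12
after SUB R1, 1: R1=8-1=7
CMP R1, 6  (cmp 7,6)
JGT body: taken
after LOAD R7, [R2]: R7=M[12]=29
after OR R7, 5: R7=29|5=29
after LOAD R7, [R2]: R7=M[12]=29
after OR R7, 11: R7=29|11=31
after ADD R2, 4: R2=12+4=16
after SUB R1, 1: R1=7-1=6
CMP R1, 6  (cmp 6,6)
JGT body: not taken
after SHR R7, 2: R7=31>>2=7
STORE R7, [8] → M[8]=7
halt.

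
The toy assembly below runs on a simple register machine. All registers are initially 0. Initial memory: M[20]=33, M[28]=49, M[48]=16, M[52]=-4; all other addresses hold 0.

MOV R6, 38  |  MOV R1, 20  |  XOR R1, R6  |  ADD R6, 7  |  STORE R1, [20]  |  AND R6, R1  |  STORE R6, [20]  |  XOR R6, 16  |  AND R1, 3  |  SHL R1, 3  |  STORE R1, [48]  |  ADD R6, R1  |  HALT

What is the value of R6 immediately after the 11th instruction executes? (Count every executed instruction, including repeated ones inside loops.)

after MOV R6, 38: R6=38
after MOV R1, 20: R1=20
after XOR R1, R6: R1=20^38=50
after ADD R6, 7: R6=38+7=45
STORE R1, [20] → M[20]=50
after AND R6, R1: R6=45&50=32
STORE R6, [20] → M[20]=32
after XOR R6, 16: R6=32^16=48
after AND R1, 3: R1=50&3=2
after SHL R1, 3: R1=2<<3=16
STORE R1, [48] → M[48]=16
After step 11: R6 = 48.

48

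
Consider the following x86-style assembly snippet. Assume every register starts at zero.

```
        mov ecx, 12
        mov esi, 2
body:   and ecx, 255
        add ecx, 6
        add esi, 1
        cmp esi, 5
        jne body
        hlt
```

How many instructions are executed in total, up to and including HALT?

18

ecx=12
esi=2
ecx=12&255=12
ecx=12+6=18
esi=2+1=3
cmp esi, 5  (cmp 3,5)
jne body: taken
ecx=18&255=18
ecx=18+6=24
esi=3+1=4
cmp esi, 5  (cmp 4,5)
jne body: taken
ecx=24&255=24
ecx=24+6=30
esi=4+1=5
cmp esi, 5  (cmp 5,5)
jne body: not taken
halt.
Total executed instructions: 18.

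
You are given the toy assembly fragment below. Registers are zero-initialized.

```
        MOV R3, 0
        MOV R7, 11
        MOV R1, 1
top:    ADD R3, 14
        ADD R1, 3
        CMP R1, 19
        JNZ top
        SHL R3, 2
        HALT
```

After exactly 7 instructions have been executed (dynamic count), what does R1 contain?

MOV R3, 0 → R3=0
MOV R7, 11 → R7=11
MOV R1, 1 → R1=1
ADD R3, 14 → R3=0+14=14
ADD R1, 3 → R1=1+3=4
CMP R1, 19  (cmp 4,19)
JNZ top: taken
After step 7: R1 = 4.

4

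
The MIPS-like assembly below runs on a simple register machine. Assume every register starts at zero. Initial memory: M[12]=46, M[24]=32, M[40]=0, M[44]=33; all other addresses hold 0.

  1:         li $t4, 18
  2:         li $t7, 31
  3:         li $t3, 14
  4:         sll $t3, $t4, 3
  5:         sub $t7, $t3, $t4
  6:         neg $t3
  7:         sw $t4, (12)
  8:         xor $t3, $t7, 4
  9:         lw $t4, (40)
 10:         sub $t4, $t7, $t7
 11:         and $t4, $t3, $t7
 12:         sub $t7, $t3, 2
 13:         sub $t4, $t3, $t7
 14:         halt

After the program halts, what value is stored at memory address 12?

after li $t4, 18: $t4=18
after li $t7, 31: $t7=31
after li $t3, 14: $t3=14
after sll $t3, $t4, 3: $t3=18<<3=144
after sub $t7, $t3, $t4: $t7=144-18=126
after neg $t3: $t3=-(144)=-144
sw $t4, (12) → M[12]=18
after xor $t3, $t7, 4: $t3=126^4=122
after lw $t4, (40): $t4=M[40]=0
after sub $t4, $t7, $t7: $t4=126-126=0
after and $t4, $t3, $t7: $t4=122&126=122
after sub $t7, $t3, 2: $t7=122-2=120
after sub $t4, $t3, $t7: $t4=122-120=2
halt.

18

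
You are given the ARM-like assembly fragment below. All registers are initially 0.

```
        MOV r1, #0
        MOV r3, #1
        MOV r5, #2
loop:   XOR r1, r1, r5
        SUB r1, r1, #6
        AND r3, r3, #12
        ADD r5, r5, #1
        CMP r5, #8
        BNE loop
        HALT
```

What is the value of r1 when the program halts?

r1=0
r3=1
r5=2
r1=0^2=2
r1=2-6=-4
r3=1&12=0
r5=2+1=3
CMP r5, #8  (cmp 3,8)
BNE loop: taken
r1=(-4)^3=-1
r1=(-1)-6=-7
r3=0&12=0
r5=3+1=4
CMP r5, #8  (cmp 4,8)
BNE loop: taken
r1=(-7)^4=-3
r1=(-3)-6=-9
r3=0&12=0
r5=4+1=5
CMP r5, #8  (cmp 5,8)
BNE loop: taken
r1=(-9)^5=-14
r1=(-14)-6=-20
r3=0&12=0
r5=5+1=6
CMP r5, #8  (cmp 6,8)
BNE loop: taken
r1=(-20)^6=-22
r1=(-22)-6=-28
r3=0&12=0
r5=6+1=7
CMP r5, #8  (cmp 7,8)
BNE loop: taken
r1=(-28)^7=-29
r1=(-29)-6=-35
r3=0&12=0
r5=7+1=8
CMP r5, #8  (cmp 8,8)
BNE loop: not taken
halt.

-35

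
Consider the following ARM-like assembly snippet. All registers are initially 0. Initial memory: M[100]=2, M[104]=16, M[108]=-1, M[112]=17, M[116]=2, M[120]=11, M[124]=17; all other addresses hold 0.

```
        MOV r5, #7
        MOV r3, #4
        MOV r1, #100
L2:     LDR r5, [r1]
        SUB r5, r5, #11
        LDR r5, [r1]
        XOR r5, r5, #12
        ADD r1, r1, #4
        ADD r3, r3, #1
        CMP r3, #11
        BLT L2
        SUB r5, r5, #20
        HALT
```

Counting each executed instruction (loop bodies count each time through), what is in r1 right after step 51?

after MOV r5, #7: r5=7
after MOV r3, #4: r3=4
after MOV r1, #100: r1=100
after LDR r5, [r1]: r5=M[100]=2
after SUB r5, r5, #11: r5=2-11=-9
after LDR r5, [r1]: r5=M[100]=2
after XOR r5, r5, #12: r5=2^12=14
after ADD r1, r1, #4: r1=100+4=104
after ADD r3, r3, #1: r3=4+1=5
CMP r3, #11  (cmp 5,11)
BLT L2: taken
after LDR r5, [r1]: r5=M[104]=16
after SUB r5, r5, #11: r5=16-11=5
after LDR r5, [r1]: r5=M[104]=16
after XOR r5, r5, #12: r5=16^12=28
after ADD r1, r1, #4: r1=104+4=108
after ADD r3, r3, #1: r3=5+1=6
CMP r3, #11  (cmp 6,11)
BLT L2: taken
after LDR r5, [r1]: r5=M[108]=-1
after SUB r5, r5, #11: r5=(-1)-11=-12
after LDR r5, [r1]: r5=M[108]=-1
after XOR r5, r5, #12: r5=(-1)^12=-13
after ADD r1, r1, #4: r1=108+4=112
after ADD r3, r3, #1: r3=6+1=7
CMP r3, #11  (cmp 7,11)
BLT L2: taken
after LDR r5, [r1]: r5=M[112]=17
after SUB r5, r5, #11: r5=17-11=6
after LDR r5, [r1]: r5=M[112]=17
after XOR r5, r5, #12: r5=17^12=29
after ADD r1, r1, #4: r1=112+4=116
after ADD r3, r3, #1: r3=7+1=8
CMP r3, #11  (cmp 8,11)
BLT L2: taken
after LDR r5, [r1]: r5=M[116]=2
after SUB r5, r5, #11: r5=2-11=-9
after LDR r5, [r1]: r5=M[116]=2
after XOR r5, r5, #12: r5=2^12=14
after ADD r1, r1, #4: r1=116+4=120
after ADD r3, r3, #1: r3=8+1=9
CMP r3, #11  (cmp 9,11)
BLT L2: taken
after LDR r5, [r1]: r5=M[120]=11
after SUB r5, r5, #11: r5=11-11=0
after LDR r5, [r1]: r5=M[120]=11
after XOR r5, r5, #12: r5=11^12=7
after ADD r1, r1, #4: r1=120+4=124
after ADD r3, r3, #1: r3=9+1=10
CMP r3, #11  (cmp 10,11)
BLT L2: taken
After step 51: r1 = 124.

124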